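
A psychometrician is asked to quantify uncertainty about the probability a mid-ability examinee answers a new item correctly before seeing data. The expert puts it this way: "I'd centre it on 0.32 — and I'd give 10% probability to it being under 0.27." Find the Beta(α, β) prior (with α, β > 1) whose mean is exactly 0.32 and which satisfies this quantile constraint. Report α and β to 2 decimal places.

α ≈ 44.58, β ≈ 94.73

With mean 0.32 fixed, write α = 0.32s, β = 0.68s where s = α+β.
Need P(θ < 0.27) = 0.1 under Beta(0.32s, 0.68s). Normal approximation: (q−m)/√(m(1−m)/s) ≈ z_{0.1} = -1.28, so s ≈ 0.32·0.68·(-1.28)²/(0.27−0.32)² = 143.0.
At s = 143.0: P(θ<0.27) ≈ 0.097. Adjusting to match 0.1 gives s ≈ 139.31.
So α = 0.32·139.31 ≈ 44.58, β = 0.68·139.31 ≈ 94.73.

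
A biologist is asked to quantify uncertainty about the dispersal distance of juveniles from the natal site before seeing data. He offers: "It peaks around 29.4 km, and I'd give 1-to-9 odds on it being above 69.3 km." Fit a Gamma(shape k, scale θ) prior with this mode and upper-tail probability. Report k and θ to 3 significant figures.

k ≈ 3.62, θ ≈ 11.2

Gamma(k,θ) with k>1 has mode (k−1)θ, so θ = 29.4/(k−1).
Need P(X < 69.3) = 0.9 with θ tied to k this way. Start at k = 2, θ = 29.4: P(X<69.3) ≈ 0.682.
Too low — raise k to concentrate. Iterating converges to k ≈ 3.62.
Then θ = 29.4/(3.62−1) ≈ 11.2.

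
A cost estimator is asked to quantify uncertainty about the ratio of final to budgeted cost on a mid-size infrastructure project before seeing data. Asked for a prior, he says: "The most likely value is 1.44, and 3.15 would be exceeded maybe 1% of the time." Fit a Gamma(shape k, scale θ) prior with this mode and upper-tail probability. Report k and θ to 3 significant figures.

k ≈ 8.88, θ ≈ 0.183

Gamma(k,θ) with k>1 has mode (k−1)θ, so θ = 1.44/(k−1).
Need P(X < 3.15) = 0.99 with θ tied to k this way. Start at k = 2, θ = 1.44: P(X<3.15) ≈ 0.642.
Too low — raise k to concentrate. Iterating converges to k ≈ 8.88.
Then θ = 1.44/(8.88−1) ≈ 0.183.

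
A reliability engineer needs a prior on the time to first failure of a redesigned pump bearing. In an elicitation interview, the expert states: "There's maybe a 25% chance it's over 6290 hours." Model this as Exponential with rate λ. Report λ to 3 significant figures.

λ ≈ 0.00022

P(T > 6290.0) = e^(−λ·6290.0) = 0.25, so λ = −ln(0.25)/6290.0 = 0.00022.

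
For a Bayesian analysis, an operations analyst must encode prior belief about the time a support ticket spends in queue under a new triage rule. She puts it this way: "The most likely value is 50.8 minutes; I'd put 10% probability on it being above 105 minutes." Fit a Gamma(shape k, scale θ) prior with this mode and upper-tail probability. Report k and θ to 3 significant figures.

Gamma(k,θ) with k>1 has mode (k−1)θ, so θ = 50.8/(k−1).
Need P(X < 105) = 0.9 with θ tied to k this way. Start at k = 2, θ = 50.8: P(X<105) ≈ 0.612.
Too low — raise k to concentrate. Iterating converges to k ≈ 4.64.
Then θ = 50.8/(4.64−1) ≈ 13.9.

k ≈ 4.64, θ ≈ 13.9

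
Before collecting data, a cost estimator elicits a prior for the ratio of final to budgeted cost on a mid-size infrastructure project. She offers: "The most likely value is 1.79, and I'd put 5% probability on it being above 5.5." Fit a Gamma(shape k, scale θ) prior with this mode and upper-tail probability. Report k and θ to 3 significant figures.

Gamma(k,θ) with k>1 has mode (k−1)θ, so θ = 1.79/(k−1).
Need P(X < 5.5) = 0.95 with θ tied to k this way. Start at k = 2, θ = 1.79: P(X<5.5) ≈ 0.811.
Too low — raise k to concentrate. Iterating converges to k ≈ 3.1.
Then θ = 1.79/(3.1−1) ≈ 0.854.

k ≈ 3.1, θ ≈ 0.854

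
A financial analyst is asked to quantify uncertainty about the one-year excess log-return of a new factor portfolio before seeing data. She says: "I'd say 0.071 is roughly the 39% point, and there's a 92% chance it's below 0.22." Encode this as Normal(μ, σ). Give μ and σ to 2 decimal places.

μ = 0.10, σ = 0.09

The p-quantile of Normal(μ,σ) is μ + z_p·σ, with z_{0.39} = -0.2793 and z_{0.92} = 1.405.
Eliminate σ: μ = (z₂·x₁ − z₁·x₂)/(z₂ − z₁) = (1.405·0.071 − (-0.2793)·0.22)/1.684 = 0.10.
Then σ = (x₂ − x₁)/(z₂ − z₁) = (0.22 − 0.071)/1.684 = 0.09.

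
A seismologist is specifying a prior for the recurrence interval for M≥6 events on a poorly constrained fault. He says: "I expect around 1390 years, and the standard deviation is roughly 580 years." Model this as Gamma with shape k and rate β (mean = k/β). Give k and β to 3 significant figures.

For Gamma(k, rate β): mean = k/β, variance = k/β², so CV = 1/√k.
CV = SD/mean = 580/1390 = 0.4173, hence k = 1/CV² = 5.74.
Then β = k/mean = 5.74/1390 = 0.00413.

k ≈ 5.74, β ≈ 0.00413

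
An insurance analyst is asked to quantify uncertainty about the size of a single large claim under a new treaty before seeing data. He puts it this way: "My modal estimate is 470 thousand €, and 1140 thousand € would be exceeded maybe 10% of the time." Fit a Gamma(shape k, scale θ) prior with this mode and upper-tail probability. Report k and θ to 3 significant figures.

k ≈ 3.45, θ ≈ 192

Gamma(k,θ) with k>1 has mode (k−1)θ, so θ = 470/(k−1).
Need P(X < 1140) = 0.9 with θ tied to k this way. Start at k = 2, θ = 470: P(X<1140) ≈ 0.697.
Too low — raise k to concentrate. Iterating converges to k ≈ 3.45.
Then θ = 470/(3.45−1) ≈ 192.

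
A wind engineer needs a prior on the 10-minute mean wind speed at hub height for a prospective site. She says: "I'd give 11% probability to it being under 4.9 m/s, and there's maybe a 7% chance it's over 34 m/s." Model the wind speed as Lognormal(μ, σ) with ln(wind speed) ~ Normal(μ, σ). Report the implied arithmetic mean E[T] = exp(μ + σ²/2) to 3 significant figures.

E[T] ≈ 15.3 m/s

If T ~ Lognormal(μ,σ) then ln T ~ Normal(μ,σ), so the p-quantile of ln T is μ + z_p·σ.
ln(4.9) = 1.589 and ln(34) = 3.526; z_{0.11} = -1.227, z_{0.93} = 1.476.
σ = (3.526 − 1.589)/(1.476 − (-1.227)) = 0.717.
μ = 1.589 − (-1.227)·0.717 = 2.468.
E[T] = exp(μ + σ²/2) = exp(2.468 + 0.2569) = 15.3 m/s.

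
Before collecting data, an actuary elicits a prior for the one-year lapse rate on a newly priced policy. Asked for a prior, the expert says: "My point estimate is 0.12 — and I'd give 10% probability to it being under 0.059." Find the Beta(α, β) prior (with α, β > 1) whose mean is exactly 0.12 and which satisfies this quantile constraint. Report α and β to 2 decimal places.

α ≈ 4.63, β ≈ 33.93

With mean 0.12 fixed, write α = 0.12s, β = 0.88s where s = α+β.
Need P(θ < 0.059) = 0.1 under Beta(0.12s, 0.88s). Normal approximation: (q−m)/√(m(1−m)/s) ≈ z_{0.1} = -1.28, so s ≈ 0.12·0.88·(-1.28)²/(0.059−0.12)² = 46.6.
At s = 46.6: P(θ<0.059) ≈ 0.076. Adjusting to match 0.1 gives s ≈ 38.56.
So α = 0.12·38.56 ≈ 4.63, β = 0.88·38.56 ≈ 33.93.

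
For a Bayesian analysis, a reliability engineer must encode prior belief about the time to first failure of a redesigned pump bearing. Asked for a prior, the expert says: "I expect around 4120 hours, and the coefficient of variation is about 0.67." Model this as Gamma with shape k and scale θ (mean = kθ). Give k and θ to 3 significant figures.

k ≈ 2.23, θ ≈ 1850

For Gamma(k, scale θ): mean = kθ, variance = kθ², so CV = 1/√k.
CV = 0.67, hence k = 1/CV² = 2.23.
Then θ = mean/k = 4120/2.23 = 1850.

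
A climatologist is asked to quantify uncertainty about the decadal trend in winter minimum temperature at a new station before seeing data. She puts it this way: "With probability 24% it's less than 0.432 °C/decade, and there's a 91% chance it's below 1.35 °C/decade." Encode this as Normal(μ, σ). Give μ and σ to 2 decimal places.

For Normal(μ,σ), the p-quantile is μ + z_p·σ. Here z_{0.24} = -0.7063, z_{0.91} = 1.341.
So 0.432 = μ − 0.7063σ and 1.35 = μ + 1.341σ.
Subtracting: σ = (1.35 − 0.432)/(1.341 − (-0.7063)) = 0.45.
Then μ = 0.432 − (-0.7063)·0.45 = 0.75.

μ = 0.75, σ = 0.45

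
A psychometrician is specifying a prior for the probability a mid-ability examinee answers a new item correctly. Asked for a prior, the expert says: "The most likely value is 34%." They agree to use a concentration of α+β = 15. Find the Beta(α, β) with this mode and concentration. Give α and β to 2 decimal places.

For α,β > 1 the Beta mode is (α−1)/(α+β−2). With α+β = 15, the mode is (α−1)/13.
Set (α−1)/13 = 0.34 → α = 1 + 0.34·13 = 5.42.
β = 15 − α = 9.58.

α = 5.42, β = 9.58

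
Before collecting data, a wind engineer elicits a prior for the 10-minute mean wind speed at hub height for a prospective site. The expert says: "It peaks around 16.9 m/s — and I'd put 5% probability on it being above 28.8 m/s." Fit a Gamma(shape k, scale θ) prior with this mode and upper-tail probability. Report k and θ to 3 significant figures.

Gamma(k,θ) with k>1 has mode (k−1)θ, so θ = 16.9/(k−1).
Need P(X < 28.8) = 0.95 with θ tied to k this way. Start at k = 2, θ = 16.9: P(X<28.8) ≈ 0.508.
Too low — raise k to concentrate. Iterating converges to k ≈ 10.8.
Then θ = 16.9/(10.8−1) ≈ 1.72.

k ≈ 10.8, θ ≈ 1.72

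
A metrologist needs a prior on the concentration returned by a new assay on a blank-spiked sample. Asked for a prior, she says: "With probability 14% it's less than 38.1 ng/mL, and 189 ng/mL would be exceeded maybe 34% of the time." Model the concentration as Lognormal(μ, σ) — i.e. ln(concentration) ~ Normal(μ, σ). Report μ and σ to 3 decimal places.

μ ≈ 4.799, σ ≈ 1.073

If T ~ Lognormal(μ,σ) then ln T ~ Normal(μ,σ), so the p-quantile of ln T is μ + z_p·σ.
ln(38.1) = 3.64 and ln(189) = 5.242; z_{0.14} = -1.08, z_{0.66} = 0.4125.
σ = (5.242 − 3.64)/(0.4125 − (-1.08)) = 1.073.
μ = 3.64 − (-1.08)·1.073 = 4.799.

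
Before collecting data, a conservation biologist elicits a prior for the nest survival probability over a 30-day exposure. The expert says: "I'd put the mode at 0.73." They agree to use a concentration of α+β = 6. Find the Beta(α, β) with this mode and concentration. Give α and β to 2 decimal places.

α = 3.92, β = 2.08

For α,β > 1 the Beta mode is (α−1)/(α+β−2). With α+β = 6, the mode is (α−1)/4.
Set (α−1)/4 = 0.73 → α = 1 + 0.73·4 = 3.92.
β = 6 − α = 2.08.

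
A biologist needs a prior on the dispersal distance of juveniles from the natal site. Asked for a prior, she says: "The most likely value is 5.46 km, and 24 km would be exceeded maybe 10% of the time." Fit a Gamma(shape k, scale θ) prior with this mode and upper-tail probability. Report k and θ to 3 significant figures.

Gamma(k,θ) with k>1 has mode (k−1)θ, so θ = 5.46/(k−1).
Need P(X < 24) = 0.9 with θ tied to k this way. Start at k = 2, θ = 5.46: P(X<24) ≈ 0.933.
Too high — lower k to spread out. Iterating converges to k ≈ 1.83.
Then θ = 5.46/(1.83−1) ≈ 6.62.

k ≈ 1.83, θ ≈ 6.62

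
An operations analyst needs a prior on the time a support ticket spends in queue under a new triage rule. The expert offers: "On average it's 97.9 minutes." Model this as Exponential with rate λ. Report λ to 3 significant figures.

λ ≈ 0.0102

Exponential mean = 1/λ, so λ = 1/97.9 = 0.0102.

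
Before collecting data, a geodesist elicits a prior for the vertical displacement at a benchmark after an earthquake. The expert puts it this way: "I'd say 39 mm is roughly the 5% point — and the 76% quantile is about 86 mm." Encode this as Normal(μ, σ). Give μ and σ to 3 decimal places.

μ = 71.881, σ = 19.990

The p-quantile of Normal(μ,σ) is μ + z_p·σ, with z_{0.05} = -1.645 and z_{0.76} = 0.7063.
Eliminate σ: μ = (z₂·x₁ − z₁·x₂)/(z₂ − z₁) = (0.7063·39 − (-1.645)·86)/2.351 = 71.881.
Then σ = (x₂ − x₁)/(z₂ − z₁) = (86 − 39)/2.351 = 19.990.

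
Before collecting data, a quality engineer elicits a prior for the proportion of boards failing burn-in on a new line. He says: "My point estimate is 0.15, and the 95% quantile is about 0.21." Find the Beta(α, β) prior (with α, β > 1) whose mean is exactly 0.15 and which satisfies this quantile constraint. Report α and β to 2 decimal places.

α ≈ 16.07, β ≈ 91.07

With mean 0.15 fixed, write α = 0.15s, β = 0.85s where s = α+β.
Need P(θ < 0.21) = 0.95 under Beta(0.15s, 0.85s). Normal approximation: (q−m)/√(m(1−m)/s) ≈ z_{0.95} = 1.64, so s ≈ 0.15·0.85·(1.64)²/(0.21−0.15)² = 95.8.
At s = 95.8: P(θ<0.21) ≈ 0.941. Adjusting to match 0.95 gives s ≈ 107.14.
So α = 0.15·107.14 ≈ 16.07, β = 0.85·107.14 ≈ 91.07.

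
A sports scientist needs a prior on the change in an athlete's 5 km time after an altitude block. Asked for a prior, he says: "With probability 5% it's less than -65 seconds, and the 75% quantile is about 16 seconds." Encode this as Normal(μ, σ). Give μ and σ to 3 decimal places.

μ = -7.556, σ = 34.924

The p-quantile of Normal(μ,σ) is μ + z_p·σ, with z_{0.05} = -1.645 and z_{0.75} = 0.6745.
Eliminate σ: μ = (z₂·x₁ − z₁·x₂)/(z₂ − z₁) = (0.6745·-65 − (-1.645)·16)/2.319 = -7.556.
Then σ = (x₂ − x₁)/(z₂ − z₁) = (16 − -65)/2.319 = 34.924.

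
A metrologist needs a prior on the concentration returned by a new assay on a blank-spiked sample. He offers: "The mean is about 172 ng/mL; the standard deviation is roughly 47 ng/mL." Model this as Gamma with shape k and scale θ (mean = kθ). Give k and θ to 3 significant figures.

For Gamma(k, scale θ): mean = kθ, variance = kθ², so CV = 1/√k.
CV = SD/mean = 47/172 = 0.2733, hence k = 1/CV² = 13.4.
Then θ = mean/k = 172/13.4 = 12.8.

k ≈ 13.4, θ ≈ 12.8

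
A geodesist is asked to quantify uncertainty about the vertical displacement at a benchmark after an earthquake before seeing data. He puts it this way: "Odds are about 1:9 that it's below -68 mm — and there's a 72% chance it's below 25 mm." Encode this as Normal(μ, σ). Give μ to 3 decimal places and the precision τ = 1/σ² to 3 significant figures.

μ = -4.073, τ = 0.000402

For Normal(μ,σ), the p-quantile is μ + z_p·σ. Here z_{0.1} = -1.282, z_{0.72} = 0.5828.
So -68 = μ − 1.282σ and 25 = μ + 0.5828σ.
Subtracting: σ = (25 − -68)/(0.5828 − (-1.282)) = 49.882.
Then μ = -68 − (-1.282)·49.882 = -4.073.
Precision τ = 1/σ² = 1/49.88² = 0.000402.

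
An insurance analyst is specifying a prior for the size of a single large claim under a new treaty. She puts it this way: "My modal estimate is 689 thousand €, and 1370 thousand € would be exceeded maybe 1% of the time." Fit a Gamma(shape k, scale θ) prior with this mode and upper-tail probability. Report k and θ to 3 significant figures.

Gamma(k,θ) with k>1 has mode (k−1)θ, so θ = 689/(k−1).
Need P(X < 1370) = 0.99 with θ tied to k this way. Start at k = 2, θ = 689: P(X<1370) ≈ 0.591.
Too low — raise k to concentrate. Iterating converges to k ≈ 11.4.
Then θ = 689/(11.4−1) ≈ 66.2.

k ≈ 11.4, θ ≈ 66.2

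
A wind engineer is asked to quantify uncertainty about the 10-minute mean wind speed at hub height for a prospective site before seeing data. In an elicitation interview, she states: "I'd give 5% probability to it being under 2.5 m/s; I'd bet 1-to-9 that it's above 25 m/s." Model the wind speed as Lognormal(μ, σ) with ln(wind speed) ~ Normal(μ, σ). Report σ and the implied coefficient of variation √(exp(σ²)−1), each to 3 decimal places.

σ ≈ 0.787, CV ≈ 0.926

If T ~ Lognormal(μ,σ) then ln T ~ Normal(μ,σ), so the p-quantile of ln T is μ + z_p·σ.
ln(2.5) = 0.9163 and ln(25) = 3.219; z_{0.05} = -1.645, z_{0.9} = 1.282.
σ = (3.219 − 0.9163)/(1.282 − (-1.645)) = 0.787.
μ = 0.9163 − (-1.645)·0.787 = 2.211.
CV = √(exp(σ²)−1) = √(exp(0.6191)−1) = 0.926.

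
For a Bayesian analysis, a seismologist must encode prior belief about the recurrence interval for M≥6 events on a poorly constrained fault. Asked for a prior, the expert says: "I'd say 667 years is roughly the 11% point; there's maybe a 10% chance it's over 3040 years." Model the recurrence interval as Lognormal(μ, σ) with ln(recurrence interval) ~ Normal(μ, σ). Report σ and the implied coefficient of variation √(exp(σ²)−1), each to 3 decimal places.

If T ~ Lognormal(μ,σ) then ln T ~ Normal(μ,σ), so the p-quantile of ln T is μ + z_p·σ.
ln(667) = 6.503 and ln(3040) = 8.02; z_{0.11} = -1.227, z_{0.9} = 1.282.
σ = (8.02 − 6.503)/(1.282 − (-1.227)) = 0.605.
μ = 6.503 − (-1.227)·0.605 = 7.245.
CV = √(exp(σ²)−1) = √(exp(0.3658)−1) = 0.665.

σ ≈ 0.605, CV ≈ 0.665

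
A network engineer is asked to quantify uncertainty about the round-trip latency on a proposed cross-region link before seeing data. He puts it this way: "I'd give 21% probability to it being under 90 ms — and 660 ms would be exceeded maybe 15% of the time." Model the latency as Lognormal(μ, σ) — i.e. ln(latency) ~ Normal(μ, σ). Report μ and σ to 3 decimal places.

If T ~ Lognormal(μ,σ) then ln T ~ Normal(μ,σ), so the p-quantile of ln T is μ + z_p·σ.
ln(90) = 4.5 and ln(660) = 6.492; z_{0.21} = -0.8064, z_{0.85} = 1.036.
σ = (6.492 − 4.5)/(1.036 − (-0.8064)) = 1.081.
μ = 4.5 − (-0.8064)·1.081 = 5.372.

μ ≈ 5.372, σ ≈ 1.081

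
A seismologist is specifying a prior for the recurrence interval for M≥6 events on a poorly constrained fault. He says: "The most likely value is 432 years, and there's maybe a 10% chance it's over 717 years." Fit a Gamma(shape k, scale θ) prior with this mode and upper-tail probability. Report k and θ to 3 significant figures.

k ≈ 8.35, θ ≈ 58.7

Gamma(k,θ) with k>1 has mode (k−1)θ, so θ = 432/(k−1).
Need P(X < 717) = 0.9 with θ tied to k this way. Start at k = 2, θ = 432: P(X<717) ≈ 0.494.
Too low — raise k to concentrate. Iterating converges to k ≈ 8.35.
Then θ = 432/(8.35−1) ≈ 58.7.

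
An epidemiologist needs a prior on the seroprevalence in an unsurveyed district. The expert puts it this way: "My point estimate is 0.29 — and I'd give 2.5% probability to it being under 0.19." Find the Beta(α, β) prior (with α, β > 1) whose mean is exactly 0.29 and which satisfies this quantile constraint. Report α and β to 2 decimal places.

α ≈ 20.05, β ≈ 49.08

With mean 0.29 fixed, write α = 0.29s, β = 0.71s where s = α+β.
Need P(θ < 0.19) = 0.025 under Beta(0.29s, 0.71s). Normal approximation: (q−m)/√(m(1−m)/s) ≈ z_{0.025} = -1.96, so s ≈ 0.29·0.71·(-1.96)²/(0.19−0.29)² = 79.1.
At s = 79.1: P(θ<0.19) ≈ 0.018. Adjusting to match 0.025 gives s ≈ 69.13.
So α = 0.29·69.13 ≈ 20.05, β = 0.71·69.13 ≈ 49.08.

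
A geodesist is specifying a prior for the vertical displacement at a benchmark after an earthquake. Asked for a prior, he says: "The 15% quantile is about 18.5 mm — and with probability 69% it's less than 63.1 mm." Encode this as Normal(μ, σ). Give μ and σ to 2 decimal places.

μ = 48.67, σ = 29.11

For Normal(μ,σ), the p-quantile is μ + z_p·σ. Here z_{0.15} = -1.036, z_{0.69} = 0.4959.
So 18.5 = μ − 1.036σ and 63.1 = μ + 0.4959σ.
Subtracting: σ = (63.1 − 18.5)/(0.4959 − (-1.036)) = 29.11.
Then μ = 18.5 − (-1.036)·29.11 = 48.67.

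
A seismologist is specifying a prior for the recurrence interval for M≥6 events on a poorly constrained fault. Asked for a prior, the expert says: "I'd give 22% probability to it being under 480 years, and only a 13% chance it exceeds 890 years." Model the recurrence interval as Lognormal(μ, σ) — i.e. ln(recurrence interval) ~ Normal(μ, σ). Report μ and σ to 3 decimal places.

μ ≈ 6.425, σ ≈ 0.325

If T ~ Lognormal(μ,σ) then ln T ~ Normal(μ,σ), so the p-quantile of ln T is μ + z_p·σ.
ln(480) = 6.174 and ln(890) = 6.791; z_{0.22} = -0.7722, z_{0.87} = 1.126.
σ = (6.791 − 6.174)/(1.126 − (-0.7722)) = 0.325.
μ = 6.174 − (-0.7722)·0.325 = 6.425.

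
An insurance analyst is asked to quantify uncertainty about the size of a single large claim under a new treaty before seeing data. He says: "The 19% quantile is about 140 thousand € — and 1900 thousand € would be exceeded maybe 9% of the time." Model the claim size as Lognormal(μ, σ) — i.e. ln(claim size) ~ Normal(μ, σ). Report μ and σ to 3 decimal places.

If T ~ Lognormal(μ,σ) then ln T ~ Normal(μ,σ), so the p-quantile of ln T is μ + z_p·σ.
ln(140) = 4.942 and ln(1900) = 7.55; z_{0.19} = -0.8779, z_{0.91} = 1.341.
σ = (7.55 − 4.942)/(1.341 − (-0.8779)) = 1.175.
μ = 4.942 − (-0.8779)·1.175 = 5.974.

μ ≈ 5.974, σ ≈ 1.175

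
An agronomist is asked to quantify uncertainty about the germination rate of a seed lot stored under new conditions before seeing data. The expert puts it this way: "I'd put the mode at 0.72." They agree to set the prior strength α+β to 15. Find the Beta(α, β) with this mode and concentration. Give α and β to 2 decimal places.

For α,β > 1 the Beta mode is (α−1)/(α+β−2). With α+β = 15, the mode is (α−1)/13.
Set (α−1)/13 = 0.72 → α = 1 + 0.72·13 = 10.36.
β = 15 − α = 4.64.

α = 10.36, β = 4.64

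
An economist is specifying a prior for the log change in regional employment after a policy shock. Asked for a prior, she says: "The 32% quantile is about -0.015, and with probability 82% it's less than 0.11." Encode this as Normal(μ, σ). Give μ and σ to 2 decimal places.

For Normal(μ,σ), the p-quantile is μ + z_p·σ. Here z_{0.32} = -0.4677, z_{0.82} = 0.9154.
So -0.015 = μ − 0.4677σ and 0.11 = μ + 0.9154σ.
Subtracting: σ = (0.11 − -0.015)/(0.9154 − (-0.4677)) = 0.09.
Then μ = -0.015 − (-0.4677)·0.09 = 0.03.

μ = 0.03, σ = 0.09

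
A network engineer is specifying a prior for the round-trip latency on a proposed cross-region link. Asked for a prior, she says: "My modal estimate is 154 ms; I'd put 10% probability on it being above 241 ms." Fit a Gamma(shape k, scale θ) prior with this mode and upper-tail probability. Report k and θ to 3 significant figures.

Gamma(k,θ) with k>1 has mode (k−1)θ, so θ = 154/(k−1).
Need P(X < 241) = 0.9 with θ tied to k this way. Start at k = 2, θ = 154: P(X<241) ≈ 0.464.
Too low — raise k to concentrate. Iterating converges to k ≈ 10.3.
Then θ = 154/(10.3−1) ≈ 16.5.

k ≈ 10.3, θ ≈ 16.5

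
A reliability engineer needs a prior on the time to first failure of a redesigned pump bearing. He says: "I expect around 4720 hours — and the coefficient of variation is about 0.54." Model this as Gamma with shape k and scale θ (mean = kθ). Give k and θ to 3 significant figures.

k ≈ 3.43, θ ≈ 1380

For Gamma(k, scale θ): mean = kθ, variance = kθ², so CV = 1/√k.
CV = 0.54, hence k = 1/CV² = 3.43.
Then θ = mean/k = 4720/3.43 = 1380.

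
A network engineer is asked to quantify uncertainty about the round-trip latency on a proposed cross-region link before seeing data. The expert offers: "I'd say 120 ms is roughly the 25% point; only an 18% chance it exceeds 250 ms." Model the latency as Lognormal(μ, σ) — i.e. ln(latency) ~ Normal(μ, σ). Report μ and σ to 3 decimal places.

μ ≈ 5.099, σ ≈ 0.462

If T ~ Lognormal(μ,σ) then ln T ~ Normal(μ,σ), so the p-quantile of ln T is μ + z_p·σ.
ln(120) = 4.787 and ln(250) = 5.521; z_{0.25} = -0.6745, z_{0.82} = 0.9154.
σ = (5.521 − 4.787)/(0.9154 − (-0.6745)) = 0.462.
μ = 4.787 − (-0.6745)·0.462 = 5.099.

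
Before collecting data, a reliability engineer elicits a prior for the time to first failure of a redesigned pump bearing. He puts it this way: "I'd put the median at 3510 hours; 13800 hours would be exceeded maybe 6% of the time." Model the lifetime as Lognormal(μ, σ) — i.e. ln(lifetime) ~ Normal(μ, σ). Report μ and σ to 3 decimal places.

If T ~ Lognormal(μ,σ) then ln T ~ Normal(μ,σ), so the p-quantile of ln T is μ + z_p·σ.
ln(3510) = 8.163 and ln(13800) = 9.532; z_{0.5} = 0, z_{0.94} = 1.555.
σ = (9.532 − 8.163)/(1.555 − (0)) = 0.881.
μ = 8.163 − (0)·0.881 = 8.163.

μ ≈ 8.163, σ ≈ 0.881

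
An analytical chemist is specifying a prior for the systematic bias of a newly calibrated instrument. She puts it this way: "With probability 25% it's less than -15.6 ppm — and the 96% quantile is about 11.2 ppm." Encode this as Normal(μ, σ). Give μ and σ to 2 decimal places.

μ = -8.15, σ = 11.05

For Normal(μ,σ), the p-quantile is μ + z_p·σ. Here z_{0.25} = -0.6745, z_{0.96} = 1.751.
So -15.6 = μ − 0.6745σ and 11.2 = μ + 1.751σ.
Subtracting: σ = (11.2 − -15.6)/(1.751 − (-0.6745)) = 11.05.
Then μ = -15.6 − (-0.6745)·11.05 = -8.15.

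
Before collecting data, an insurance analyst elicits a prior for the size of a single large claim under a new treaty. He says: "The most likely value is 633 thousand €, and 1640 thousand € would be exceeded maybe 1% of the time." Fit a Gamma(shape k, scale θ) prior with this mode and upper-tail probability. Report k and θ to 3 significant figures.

Gamma(k,θ) with k>1 has mode (k−1)θ, so θ = 633/(k−1).
Need P(X < 1640) = 0.99 with θ tied to k this way. Start at k = 2, θ = 633: P(X<1640) ≈ 0.731.
Too low — raise k to concentrate. Iterating converges to k ≈ 6.14.
Then θ = 633/(6.14−1) ≈ 123.

k ≈ 6.14, θ ≈ 123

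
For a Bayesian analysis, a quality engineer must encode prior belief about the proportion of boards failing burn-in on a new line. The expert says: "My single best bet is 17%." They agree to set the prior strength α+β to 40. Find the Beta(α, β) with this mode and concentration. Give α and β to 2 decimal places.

For α,β > 1 the Beta mode is (α−1)/(α+β−2). With α+β = 40, the mode is (α−1)/38.
Set (α−1)/38 = 0.17 → α = 1 + 0.17·38 = 7.46.
β = 40 − α = 32.54.

α = 7.46, β = 32.54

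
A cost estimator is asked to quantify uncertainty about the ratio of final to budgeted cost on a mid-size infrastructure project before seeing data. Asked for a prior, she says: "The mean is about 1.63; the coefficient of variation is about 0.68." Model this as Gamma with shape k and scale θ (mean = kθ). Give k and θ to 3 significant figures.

For Gamma(k, scale θ): mean = kθ, variance = kθ², so CV = 1/√k.
CV = 0.68, hence k = 1/CV² = 2.16.
Then θ = mean/k = 1.63/2.16 = 0.754.

k ≈ 2.16, θ ≈ 0.754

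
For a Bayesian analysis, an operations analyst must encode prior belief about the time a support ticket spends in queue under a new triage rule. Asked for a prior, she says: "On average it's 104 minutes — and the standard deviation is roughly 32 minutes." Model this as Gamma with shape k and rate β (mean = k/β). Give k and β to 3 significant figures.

For Gamma(k, rate β): mean = k/β, variance = k/β², so CV = 1/√k.
CV = SD/mean = 32/104 = 0.3077, hence k = 1/CV² = 10.6.
Then β = k/mean = 10.6/104 = 0.102.

k ≈ 10.6, β ≈ 0.102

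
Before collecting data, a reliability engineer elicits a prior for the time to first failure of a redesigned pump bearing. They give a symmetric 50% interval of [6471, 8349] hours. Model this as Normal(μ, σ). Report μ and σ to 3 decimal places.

A symmetric 50% interval runs μ ± z·σ with z = 0.6745.
Half-width = 939, so σ = 939/0.6745 = 1392.163.
μ is the interval midpoint, 7410.000.

μ = 7410.000, σ = 1392.163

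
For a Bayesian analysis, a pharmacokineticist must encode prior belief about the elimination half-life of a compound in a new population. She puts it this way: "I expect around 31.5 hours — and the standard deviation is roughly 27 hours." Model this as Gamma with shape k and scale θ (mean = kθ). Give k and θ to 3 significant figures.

For Gamma(k, scale θ): mean = kθ, variance = kθ², so CV = 1/√k.
CV = SD/mean = 27/31.5 = 0.8571, hence k = 1/CV² = 1.36.
Then θ = mean/k = 31.5/1.36 = 23.1.

k ≈ 1.36, θ ≈ 23.1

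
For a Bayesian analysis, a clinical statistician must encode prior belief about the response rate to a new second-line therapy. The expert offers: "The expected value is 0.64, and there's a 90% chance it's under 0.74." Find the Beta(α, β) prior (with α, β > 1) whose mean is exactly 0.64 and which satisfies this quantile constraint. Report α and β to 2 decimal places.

With mean 0.64 fixed, write α = 0.64s, β = 0.36s where s = α+β.
Need P(θ < 0.74) = 0.9 under Beta(0.64s, 0.36s). Normal approximation: (q−m)/√(m(1−m)/s) ≈ z_{0.9} = 1.28, so s ≈ 0.64·0.36·(1.28)²/(0.74−0.64)² = 37.8.
At s = 37.8: P(θ<0.74) ≈ 0.905. Adjusting to match 0.9 gives s ≈ 36.13.
So α = 0.64·36.13 ≈ 23.12, β = 0.36·36.13 ≈ 13.01.

α ≈ 23.12, β ≈ 13.01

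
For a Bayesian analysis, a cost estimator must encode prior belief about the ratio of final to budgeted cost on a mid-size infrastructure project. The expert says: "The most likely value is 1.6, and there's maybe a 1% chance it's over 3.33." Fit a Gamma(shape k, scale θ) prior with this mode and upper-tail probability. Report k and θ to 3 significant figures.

Gamma(k,θ) with k>1 has mode (k−1)θ, so θ = 1.6/(k−1).
Need P(X < 3.33) = 0.99 with θ tied to k this way. Start at k = 2, θ = 1.6: P(X<3.33) ≈ 0.616.
Too low — raise k to concentrate. Iterating converges to k ≈ 10.1.
Then θ = 1.6/(10.1−1) ≈ 0.176.

k ≈ 10.1, θ ≈ 0.176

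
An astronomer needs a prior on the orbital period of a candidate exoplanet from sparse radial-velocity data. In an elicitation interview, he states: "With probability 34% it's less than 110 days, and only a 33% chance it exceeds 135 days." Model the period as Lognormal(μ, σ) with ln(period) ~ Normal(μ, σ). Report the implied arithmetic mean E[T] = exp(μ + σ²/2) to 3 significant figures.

E[T] ≈ 125 days

If T ~ Lognormal(μ,σ) then ln T ~ Normal(μ,σ), so the p-quantile of ln T is μ + z_p·σ.
ln(110) = 4.7 and ln(135) = 4.905; z_{0.34} = -0.4125, z_{0.67} = 0.4399.
σ = (4.905 − 4.7)/(0.4399 − (-0.4125)) = 0.240.
μ = 4.7 − (-0.4125)·0.240 = 4.800.
E[T] = exp(μ + σ²/2) = exp(4.800 + 0.0289) = 125 days.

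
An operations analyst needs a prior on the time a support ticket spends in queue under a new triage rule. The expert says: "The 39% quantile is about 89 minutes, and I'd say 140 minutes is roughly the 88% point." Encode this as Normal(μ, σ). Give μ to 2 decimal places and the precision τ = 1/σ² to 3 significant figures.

The p-quantile of Normal(μ,σ) is μ + z_p·σ, with z_{0.39} = -0.2793 and z_{0.88} = 1.175.
Eliminate σ: μ = (z₂·x₁ − z₁·x₂)/(z₂ − z₁) = (1.175·89 − (-0.2793)·140)/1.454 = 98.80.
Then σ = (x₂ − x₁)/(z₂ − z₁) = (140 − 89)/1.454 = 35.07.
Precision τ = 1/σ² = 1/35.07² = 0.000813.

μ = 98.80, τ = 0.000813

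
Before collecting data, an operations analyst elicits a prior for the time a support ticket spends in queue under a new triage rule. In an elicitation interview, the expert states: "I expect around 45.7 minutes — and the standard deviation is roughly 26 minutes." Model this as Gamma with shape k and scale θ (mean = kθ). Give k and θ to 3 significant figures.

k ≈ 3.09, θ ≈ 14.8

For Gamma(k, scale θ): mean = kθ, variance = kθ², so CV = 1/√k.
CV = SD/mean = 26/45.7 = 0.5689, hence k = 1/CV² = 3.09.
Then θ = mean/k = 45.7/3.09 = 14.8.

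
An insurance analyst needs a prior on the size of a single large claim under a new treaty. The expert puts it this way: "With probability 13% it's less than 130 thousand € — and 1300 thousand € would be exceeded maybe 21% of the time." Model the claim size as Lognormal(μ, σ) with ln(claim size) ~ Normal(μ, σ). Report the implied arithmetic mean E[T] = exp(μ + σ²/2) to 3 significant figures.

If T ~ Lognormal(μ,σ) then ln T ~ Normal(μ,σ), so the p-quantile of ln T is μ + z_p·σ.
ln(130) = 4.868 and ln(1300) = 7.17; z_{0.13} = -1.126, z_{0.79} = 0.8064.
σ = (7.17 − 4.868)/(0.8064 − (-1.126)) = 1.191.
μ = 4.868 − (-1.126)·1.191 = 6.209.
E[T] = exp(μ + σ²/2) = exp(6.209 + 0.7096) = 1010 thousand €.

E[T] ≈ 1010 thousand €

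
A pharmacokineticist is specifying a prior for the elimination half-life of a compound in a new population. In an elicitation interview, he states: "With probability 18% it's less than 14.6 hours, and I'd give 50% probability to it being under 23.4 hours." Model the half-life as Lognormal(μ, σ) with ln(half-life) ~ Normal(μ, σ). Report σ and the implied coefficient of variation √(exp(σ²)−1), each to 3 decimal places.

If T ~ Lognormal(μ,σ) then ln T ~ Normal(μ,σ), so the p-quantile of ln T is μ + z_p·σ.
ln(14.6) = 2.681 and ln(23.4) = 3.153; z_{0.18} = -0.9154, z_{0.5} = 0.
σ = (3.153 − 2.681)/(0 − (-0.9154)) = 0.515.
μ = 2.681 − (-0.9154)·0.515 = 3.153.
CV = √(exp(σ²)−1) = √(exp(0.2656)−1) = 0.552.

σ ≈ 0.515, CV ≈ 0.552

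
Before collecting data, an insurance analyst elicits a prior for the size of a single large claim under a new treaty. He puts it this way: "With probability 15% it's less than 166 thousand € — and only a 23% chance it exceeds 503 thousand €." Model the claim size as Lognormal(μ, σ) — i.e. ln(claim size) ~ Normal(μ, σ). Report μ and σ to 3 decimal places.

If T ~ Lognormal(μ,σ) then ln T ~ Normal(μ,σ), so the p-quantile of ln T is μ + z_p·σ.
ln(166) = 5.112 and ln(503) = 6.221; z_{0.15} = -1.036, z_{0.77} = 0.7388.
σ = (6.221 − 5.112)/(0.7388 − (-1.036)) = 0.624.
μ = 5.112 − (-1.036)·0.624 = 5.759.

μ ≈ 5.759, σ ≈ 0.624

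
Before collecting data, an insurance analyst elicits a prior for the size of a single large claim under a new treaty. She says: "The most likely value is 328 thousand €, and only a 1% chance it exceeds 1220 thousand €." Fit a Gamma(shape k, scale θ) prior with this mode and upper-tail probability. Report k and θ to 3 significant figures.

k ≈ 3.47, θ ≈ 133

Gamma(k,θ) with k>1 has mode (k−1)θ, so θ = 328/(k−1).
Need P(X < 1220) = 0.99 with θ tied to k this way. Start at k = 2, θ = 328: P(X<1220) ≈ 0.886.
Too low — raise k to concentrate. Iterating converges to k ≈ 3.47.
Then θ = 328/(3.47−1) ≈ 133.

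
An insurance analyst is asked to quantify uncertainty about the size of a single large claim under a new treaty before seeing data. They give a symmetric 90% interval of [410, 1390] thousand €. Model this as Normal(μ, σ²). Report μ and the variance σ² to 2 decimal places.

μ = 900.00, σ² = 88743.72

A symmetric 90% interval runs μ ± z·σ with z = 1.645.
Half-width = 490, so σ = 490/1.645 = 297.899 and σ² = 88743.72.
μ is the interval midpoint, 900.00.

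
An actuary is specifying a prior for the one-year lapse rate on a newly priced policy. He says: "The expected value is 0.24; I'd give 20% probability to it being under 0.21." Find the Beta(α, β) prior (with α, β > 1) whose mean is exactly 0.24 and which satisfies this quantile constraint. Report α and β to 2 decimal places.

With mean 0.24 fixed, write α = 0.24s, β = 0.76s where s = α+β.
Need P(θ < 0.21) = 0.2 under Beta(0.24s, 0.76s). Normal approximation: (q−m)/√(m(1−m)/s) ≈ z_{0.2} = -0.842, so s ≈ 0.24·0.76·(-0.842)²/(0.21−0.24)² = 143.6.
At s = 143.6: P(θ<0.21) ≈ 0.203. Adjusting to match 0.2 gives s ≈ 146.50.
So α = 0.24·146.50 ≈ 35.16, β = 0.76·146.50 ≈ 111.34.

α ≈ 35.16, β ≈ 111.34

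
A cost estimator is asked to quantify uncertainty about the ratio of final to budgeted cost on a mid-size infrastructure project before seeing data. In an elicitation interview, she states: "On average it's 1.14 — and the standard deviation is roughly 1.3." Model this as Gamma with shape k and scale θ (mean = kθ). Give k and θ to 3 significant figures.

For Gamma(k, scale θ): mean = kθ, variance = kθ², so CV = 1/√k.
CV = SD/mean = 1.3/1.14 = 1.14, hence k = 1/CV² = 0.769.
Then θ = mean/k = 1.14/0.769 = 1.48.

k ≈ 0.769, θ ≈ 1.48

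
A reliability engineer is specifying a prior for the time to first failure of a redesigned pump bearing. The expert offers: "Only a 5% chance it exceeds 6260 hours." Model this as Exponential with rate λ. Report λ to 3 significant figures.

λ ≈ 0.000479

P(T > 6260.0) = e^(−λ·6260.0) = 0.05, so λ = −ln(0.05)/6260.0 = 0.000479.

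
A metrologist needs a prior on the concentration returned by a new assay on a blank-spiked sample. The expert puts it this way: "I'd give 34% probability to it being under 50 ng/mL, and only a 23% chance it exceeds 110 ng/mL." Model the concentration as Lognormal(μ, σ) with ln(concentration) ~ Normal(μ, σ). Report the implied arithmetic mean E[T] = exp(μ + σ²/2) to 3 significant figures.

If T ~ Lognormal(μ,σ) then ln T ~ Normal(μ,σ), so the p-quantile of ln T is μ + z_p·σ.
ln(50) = 3.912 and ln(110) = 4.7; z_{0.34} = -0.4125, z_{0.77} = 0.7388.
σ = (4.7 − 3.912)/(0.7388 − (-0.4125)) = 0.685.
μ = 3.912 − (-0.4125)·0.685 = 4.194.
E[T] = exp(μ + σ²/2) = exp(4.194 + 0.2345) = 83.8 ng/mL.

E[T] ≈ 83.8 ng/mL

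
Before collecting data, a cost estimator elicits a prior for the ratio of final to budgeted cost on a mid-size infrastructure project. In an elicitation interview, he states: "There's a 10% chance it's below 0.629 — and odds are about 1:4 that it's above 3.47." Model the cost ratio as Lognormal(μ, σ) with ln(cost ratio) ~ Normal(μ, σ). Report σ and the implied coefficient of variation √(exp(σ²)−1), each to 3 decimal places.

If T ~ Lognormal(μ,σ) then ln T ~ Normal(μ,σ), so the p-quantile of ln T is μ + z_p·σ.
ln(0.629) = -0.4636 and ln(3.47) = 1.244; z_{0.1} = -1.282, z_{0.8} = 0.8416.
σ = (1.244 − -0.4636)/(0.8416 − (-1.282)) = 0.804.
μ = -0.4636 − (-1.282)·0.804 = 0.567.
CV = √(exp(σ²)−1) = √(exp(0.6470)−1) = 0.954.

σ ≈ 0.804, CV ≈ 0.954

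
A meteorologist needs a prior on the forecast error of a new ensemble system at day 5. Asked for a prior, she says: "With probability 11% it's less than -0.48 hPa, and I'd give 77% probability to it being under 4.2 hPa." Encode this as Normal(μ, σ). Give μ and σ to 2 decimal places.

The p-quantile of Normal(μ,σ) is μ + z_p·σ, with z_{0.11} = -1.227 and z_{0.77} = 0.7388.
Eliminate σ: μ = (z₂·x₁ − z₁·x₂)/(z₂ − z₁) = (0.7388·-0.48 − (-1.227)·4.2)/1.965 = 2.44.
Then σ = (x₂ − x₁)/(z₂ − z₁) = (4.2 − -0.48)/1.965 = 2.38.

μ = 2.44, σ = 2.38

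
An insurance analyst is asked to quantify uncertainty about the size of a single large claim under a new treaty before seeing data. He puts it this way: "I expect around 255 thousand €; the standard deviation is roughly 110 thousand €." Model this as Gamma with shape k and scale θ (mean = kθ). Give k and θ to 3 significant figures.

For Gamma(k, scale θ): mean = kθ, variance = kθ², so CV = 1/√k.
CV = SD/mean = 110/255 = 0.4314, hence k = 1/CV² = 5.37.
Then θ = mean/k = 255/5.37 = 47.5.

k ≈ 5.37, θ ≈ 47.5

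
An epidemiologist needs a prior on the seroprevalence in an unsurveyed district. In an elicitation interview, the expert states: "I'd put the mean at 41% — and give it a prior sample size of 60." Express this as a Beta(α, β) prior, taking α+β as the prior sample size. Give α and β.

α = 24.6, β = 35.4

Under the effective-sample-size interpretation, Beta(α, β) has prior mean α/(α+β) and prior sample size α+β.
So α+β = 60 and α/(α+β) = 0.41, giving α = 0.41·60 = 24.6 and β = 60 − 24.6 = 35.4.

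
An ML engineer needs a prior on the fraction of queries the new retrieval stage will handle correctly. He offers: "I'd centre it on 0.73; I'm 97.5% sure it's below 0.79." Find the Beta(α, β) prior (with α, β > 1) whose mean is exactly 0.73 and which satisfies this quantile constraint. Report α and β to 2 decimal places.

With mean 0.73 fixed, write α = 0.73s, β = 0.27s where s = α+β.
Need P(θ < 0.79) = 0.975 under Beta(0.73s, 0.27s). Normal approximation: (q−m)/√(m(1−m)/s) ≈ z_{0.975} = 1.96, so s ≈ 0.73·0.27·(1.96)²/(0.79−0.73)² = 210.3.
At s = 210.3: P(θ<0.79) ≈ 0.980. Adjusting to match 0.975 gives s ≈ 193.79.
So α = 0.73·193.79 ≈ 141.46, β = 0.27·193.79 ≈ 52.32.

α ≈ 141.46, β ≈ 52.32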